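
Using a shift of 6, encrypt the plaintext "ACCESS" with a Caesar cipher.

Step 1: For each letter, shift forward by 6 positions (mod 26).
  A (position 0) -> position (0+6) mod 26 = 6 -> G
  C (position 2) -> position (2+6) mod 26 = 8 -> I
  C (position 2) -> position (2+6) mod 26 = 8 -> I
  E (position 4) -> position (4+6) mod 26 = 10 -> K
  S (position 18) -> position (18+6) mod 26 = 24 -> Y
  S (position 18) -> position (18+6) mod 26 = 24 -> Y
Result: GIIKYY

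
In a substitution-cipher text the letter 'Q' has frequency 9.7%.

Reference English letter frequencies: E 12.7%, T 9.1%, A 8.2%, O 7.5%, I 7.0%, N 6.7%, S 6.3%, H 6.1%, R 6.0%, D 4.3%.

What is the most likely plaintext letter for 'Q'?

Step 1: The observed frequency is 9.7%.
Step 2: Compare with English frequencies:
  E: 12.7% (difference: 3.0%)
  T: 9.1% (difference: 0.6%) <-- closest
  A: 8.2% (difference: 1.5%)
  O: 7.5% (difference: 2.2%)
  I: 7.0% (difference: 2.7%)
  N: 6.7% (difference: 3.0%)
  S: 6.3% (difference: 3.4%)
  H: 6.1% (difference: 3.6%)
  R: 6.0% (difference: 3.7%)
  D: 4.3% (difference: 5.4%)
Step 3: 'Q' most likely represents 'T' (frequency 9.1%).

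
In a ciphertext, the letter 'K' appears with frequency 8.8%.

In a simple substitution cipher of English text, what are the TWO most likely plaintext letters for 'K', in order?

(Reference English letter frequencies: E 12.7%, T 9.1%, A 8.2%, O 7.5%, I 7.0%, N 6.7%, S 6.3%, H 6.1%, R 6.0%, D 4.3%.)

Step 1: Observed frequency of 'K' is 8.8%.
Step 2: Compute distances to each reference frequency and sort:
  T (9.1%): difference = 0.3% <-- BEST
  A (8.2%): difference = 0.6% <-- RUNNER-UP
  O (7.5%): difference = 1.3%
  I (7.0%): difference = 1.8%
  N (6.7%): difference = 2.1%
Step 3: Most likely is 'T' (9.1%, diff 0.3%); second most likely is 'A' (8.2%, diff 0.6%).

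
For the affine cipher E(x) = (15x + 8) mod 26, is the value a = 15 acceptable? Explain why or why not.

Step 1: Compute gcd(15, 26).
Step 2: gcd(15, 26) = 1.
Since gcd = 1, 15 is coprime with 26, so it is a valid key.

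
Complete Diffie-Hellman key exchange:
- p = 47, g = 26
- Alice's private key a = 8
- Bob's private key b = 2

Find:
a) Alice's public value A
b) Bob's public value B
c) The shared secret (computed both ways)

Step 1: A = g^a mod p = 26^8 mod 47 = 25.
Step 2: B = g^b mod p = 26^2 mod 47 = 18.
Step 3: Alice computes s = B^a mod p = 18^8 mod 47 = 14.
Step 4: Bob computes s = A^b mod p = 25^2 mod 47 = 14.
Both sides agree: shared secret = 14.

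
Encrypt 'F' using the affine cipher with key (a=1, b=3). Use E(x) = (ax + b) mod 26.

Step 1: Convert 'F' to number: x = 5.
Step 2: E(5) = (1 * 5 + 3) mod 26 = 8 mod 26 = 8.
Step 3: Convert 8 back to letter: I.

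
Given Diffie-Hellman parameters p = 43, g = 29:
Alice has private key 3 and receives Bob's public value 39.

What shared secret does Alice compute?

Step 1: s = B^a mod p = 39^3 mod 43.
  39^1 mod 43 = 39
  39^2 mod 43 = (39 * 39) mod 43 = 16
  39^3 mod 43 = (16 * 39) mod 43 = 22
Result: shared secret = 22.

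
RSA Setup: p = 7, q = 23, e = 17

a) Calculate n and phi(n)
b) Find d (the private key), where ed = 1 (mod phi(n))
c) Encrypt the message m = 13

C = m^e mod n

Step 1: n = 7 * 23 = 161.
Step 2: phi(n) = (7-1)(23-1) = 6 * 22 = 132.
Step 3: Find d = 17^(-1) mod 132 = 101.
  Verify: 17 * 101 = 1717 = 1 (mod 132).
Step 4: C = 13^17 mod 161 = 6.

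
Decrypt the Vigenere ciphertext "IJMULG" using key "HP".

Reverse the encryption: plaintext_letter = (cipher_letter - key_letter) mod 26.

Step 1: Extend key: HPHPHP
Step 2: Decrypt each letter (c - k) mod 26:
  I(8) - H(7) = (8-7) mod 26 = 1 = B
  J(9) - P(15) = (9-15) mod 26 = 20 = U
  M(12) - H(7) = (12-7) mod 26 = 5 = F
  U(20) - P(15) = (20-15) mod 26 = 5 = F
  L(11) - H(7) = (11-7) mod 26 = 4 = E
  G(6) - P(15) = (6-15) mod 26 = 17 = R
Plaintext: BUFFER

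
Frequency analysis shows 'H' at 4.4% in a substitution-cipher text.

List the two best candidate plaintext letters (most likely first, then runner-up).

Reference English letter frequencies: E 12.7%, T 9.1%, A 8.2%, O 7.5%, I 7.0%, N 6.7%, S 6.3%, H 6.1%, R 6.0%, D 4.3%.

Step 1: Observed frequency of 'H' is 4.4%.
Step 2: Compute distances to each reference frequency and sort:
  D (4.3%): difference = 0.1% <-- BEST
  R (6.0%): difference = 1.6% <-- RUNNER-UP
  H (6.1%): difference = 1.7%
  S (6.3%): difference = 1.9%
  N (6.7%): difference = 2.3%
Step 3: Most likely is 'D' (4.3%, diff 0.1%); second most likely is 'R' (6.0%, diff 1.6%).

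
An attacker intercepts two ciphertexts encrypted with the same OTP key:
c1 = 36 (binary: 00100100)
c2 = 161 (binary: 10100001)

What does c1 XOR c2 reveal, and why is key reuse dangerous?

Step 1: c1 XOR c2 = (m1 XOR k) XOR (m2 XOR k).
Step 2: By XOR associativity/commutativity: = m1 XOR m2 XOR k XOR k = m1 XOR m2.
Step 3: 00100100 XOR 10100001 = 10000101 = 133.
Step 4: The key cancels out! An attacker learns m1 XOR m2 = 133, revealing the relationship between plaintexts.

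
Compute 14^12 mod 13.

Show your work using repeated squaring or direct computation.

Step 1: Compute 14^12 mod 13 step by step, reducing modulo 13 at each step.
  14^1 mod 13 = 1
  14^2 mod 13 = (1 * 14) mod 13 = 1
  14^3 mod 13 = (1 * 14) mod 13 = 1
  14^4 mod 13 = (1 * 14) mod 13 = 1
  14^5 mod 13 = (1 * 14) mod 13 = 1
  14^6 mod 13 = (1 * 14) mod 13 = 1
  14^7 mod 13 = (1 * 14) mod 13 = 1
  14^8 mod 13 = (1 * 14) mod 13 = 1
  14^9 mod 13 = (1 * 14) mod 13 = 1
  14^10 mod 13 = (1 * 14) mod 13 = 1
  14^11 mod 13 = (1 * 14) mod 13 = 1
  14^12 mod 13 = (1 * 14) mod 13 = 1
Step 2: Result = 1.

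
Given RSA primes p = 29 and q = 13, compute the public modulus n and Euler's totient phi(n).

Step 1: n = p * q = 29 * 13 = 377.
Step 2: phi(n) = (p-1)(q-1) = 28 * 12 = 336.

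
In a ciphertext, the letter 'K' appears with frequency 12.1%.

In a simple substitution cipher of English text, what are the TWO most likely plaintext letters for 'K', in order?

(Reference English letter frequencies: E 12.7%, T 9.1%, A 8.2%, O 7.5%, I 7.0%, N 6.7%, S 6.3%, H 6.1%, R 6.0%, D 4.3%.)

Step 1: Observed frequency of 'K' is 12.1%.
Step 2: Compute distances to each reference frequency and sort:
  E (12.7%): difference = 0.6% <-- BEST
  T (9.1%): difference = 3.0% <-- RUNNER-UP
  A (8.2%): difference = 3.9%
  O (7.5%): difference = 4.6%
  I (7.0%): difference = 5.1%
Step 3: Most likely is 'E' (12.7%, diff 0.6%); second most likely is 'T' (9.1%, diff 3.0%).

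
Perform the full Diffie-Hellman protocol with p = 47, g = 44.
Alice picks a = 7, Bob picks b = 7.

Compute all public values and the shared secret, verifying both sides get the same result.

Step 1: A = g^a mod p = 44^7 mod 47 = 22.
Step 2: B = g^b mod p = 44^7 mod 47 = 22.
Step 3: Alice computes s = B^a mod p = 22^7 mod 47 = 20.
Step 4: Bob computes s = A^b mod p = 22^7 mod 47 = 20.
Both sides agree: shared secret = 20.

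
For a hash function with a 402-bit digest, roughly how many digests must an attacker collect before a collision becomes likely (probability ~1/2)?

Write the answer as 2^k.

Step 1: The birthday paradox gives collision probability ~50% after sqrt(2^n) = 2^(n/2) hashes.
Step 2: For 402-bit output: 2^(402/2) = 2^201.
Step 3: Approximately 2^201 hash computations needed.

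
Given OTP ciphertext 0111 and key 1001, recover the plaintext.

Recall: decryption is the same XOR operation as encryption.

Step 1: XOR ciphertext with key:
  Ciphertext: 0111
  Key:        1001
  XOR:        1110
Step 2: Plaintext = 1110 = 14 in decimal.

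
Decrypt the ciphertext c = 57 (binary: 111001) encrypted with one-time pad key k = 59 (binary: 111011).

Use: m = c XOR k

Step 1: XOR ciphertext with key:
  Ciphertext: 111001
  Key:        111011
  XOR:        000010
Step 2: Plaintext = 000010 = 2 in decimal.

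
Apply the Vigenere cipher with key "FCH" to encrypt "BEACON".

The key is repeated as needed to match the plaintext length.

Step 1: Repeat key to match plaintext length:
  Plaintext: BEACON
  Key:       FCHFCH
Step 2: Encrypt each letter:
  B(1) + F(5) = (1+5) mod 26 = 6 = G
  E(4) + C(2) = (4+2) mod 26 = 6 = G
  A(0) + H(7) = (0+7) mod 26 = 7 = H
  C(2) + F(5) = (2+5) mod 26 = 7 = H
  O(14) + C(2) = (14+2) mod 26 = 16 = Q
  N(13) + H(7) = (13+7) mod 26 = 20 = U
Ciphertext: GGHHQU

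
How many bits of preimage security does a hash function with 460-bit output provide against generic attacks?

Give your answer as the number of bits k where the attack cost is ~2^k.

Step 1: The hash has a 460-bit output.
Step 2: Preimage resistance means: given a digest h(x), it should be infeasible to find any input that hashes to it.
With a 460-bit output there are 2^460 possible digests, so a generic brute-force preimage search costs about 2^460 evaluations.
Step 3: Security level = 460 bits.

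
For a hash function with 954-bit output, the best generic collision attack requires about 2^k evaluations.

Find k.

Step 1: The hash has a 954-bit output.
Step 2: Collision resistance means it should be infeasible to find any x != y with h(x) = h(y).
By the birthday bound, a generic collision search succeeds after about sqrt(2^954) = 2^(954/2) = 2^477 evaluations.
Step 3: Security level = 477 bits.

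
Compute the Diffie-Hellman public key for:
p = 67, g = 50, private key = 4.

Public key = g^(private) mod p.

Step 1: A = g^a mod p = 50^4 mod 67.
  50^1 mod 67 = 50
  50^2 mod 67 = (50 * 50) mod 67 = 21
  50^3 mod 67 = (21 * 50) mod 67 = 45
  50^4 mod 67 = (45 * 50) mod 67 = 39
Result: A = 39.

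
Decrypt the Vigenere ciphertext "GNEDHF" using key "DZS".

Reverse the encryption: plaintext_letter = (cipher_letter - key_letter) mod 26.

Step 1: Extend key: DZSDZS
Step 2: Decrypt each letter (c - k) mod 26:
  G(6) - D(3) = (6-3) mod 26 = 3 = D
  N(13) - Z(25) = (13-25) mod 26 = 14 = O
  E(4) - S(18) = (4-18) mod 26 = 12 = M
  D(3) - D(3) = (3-3) mod 26 = 0 = A
  H(7) - Z(25) = (7-25) mod 26 = 8 = I
  F(5) - S(18) = (5-18) mod 26 = 13 = N
Plaintext: DOMAIN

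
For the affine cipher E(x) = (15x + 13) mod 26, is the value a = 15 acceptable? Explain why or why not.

Step 1: Compute gcd(15, 26).
Step 2: gcd(15, 26) = 1.
Since gcd = 1, 15 is coprime with 26, so it is a valid key.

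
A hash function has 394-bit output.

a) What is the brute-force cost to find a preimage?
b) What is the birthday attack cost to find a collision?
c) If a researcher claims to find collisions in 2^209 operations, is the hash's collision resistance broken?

Step 1: Preimage resistance requires brute-force of 2^394 operations.
Step 2: Collision resistance (birthday bound) = 2^(394/2) = 2^197.
Step 3: The claimed attack costs 2^209 operations.
Step 4: Since 2^209 >= 2^197, the claimed attack is no faster than the generic birthday attack, so this does not break collision resistance.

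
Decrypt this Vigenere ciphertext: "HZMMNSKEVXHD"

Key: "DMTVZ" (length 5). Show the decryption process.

Step 1: Key 'DMTVZ' has length 5. Extended key: DMTVZDMTVZDM
Step 2: Decrypt each position:
  H(7) - D(3) = 4 = E
  Z(25) - M(12) = 13 = N
  M(12) - T(19) = 19 = T
  M(12) - V(21) = 17 = R
  N(13) - Z(25) = 14 = O
  S(18) - D(3) = 15 = P
  K(10) - M(12) = 24 = Y
  E(4) - T(19) = 11 = L
  V(21) - V(21) = 0 = A
  X(23) - Z(25) = 24 = Y
  H(7) - D(3) = 4 = E
  D(3) - M(12) = 17 = R
Plaintext: ENTROPYLAYER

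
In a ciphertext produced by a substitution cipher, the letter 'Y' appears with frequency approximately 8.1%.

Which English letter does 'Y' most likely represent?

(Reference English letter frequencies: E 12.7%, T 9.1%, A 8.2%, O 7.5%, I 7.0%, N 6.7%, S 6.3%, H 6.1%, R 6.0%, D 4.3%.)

Step 1: The observed frequency is 8.1%.
Step 2: Compare with English frequencies:
  E: 12.7% (difference: 4.6%)
  T: 9.1% (difference: 1.0%)
  A: 8.2% (difference: 0.1%) <-- closest
  O: 7.5% (difference: 0.6%)
  I: 7.0% (difference: 1.1%)
  N: 6.7% (difference: 1.4%)
  S: 6.3% (difference: 1.8%)
  H: 6.1% (difference: 2.0%)
  R: 6.0% (difference: 2.1%)
  D: 4.3% (difference: 3.8%)
Step 3: 'Y' most likely represents 'A' (frequency 8.2%).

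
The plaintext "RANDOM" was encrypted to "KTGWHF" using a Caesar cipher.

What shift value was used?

Step 1: Compare first letters: R (position 17) -> K (position 10).
Step 2: Shift = (10 - 17) mod 26 = 19.
The shift value is 19.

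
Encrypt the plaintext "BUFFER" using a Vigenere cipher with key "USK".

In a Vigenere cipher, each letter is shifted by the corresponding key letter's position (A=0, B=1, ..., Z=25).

Step 1: Repeat key to match plaintext length:
  Plaintext: BUFFER
  Key:       USKUSK
Step 2: Encrypt each letter:
  B(1) + U(20) = (1+20) mod 26 = 21 = V
  U(20) + S(18) = (20+18) mod 26 = 12 = M
  F(5) + K(10) = (5+10) mod 26 = 15 = P
  F(5) + U(20) = (5+20) mod 26 = 25 = Z
  E(4) + S(18) = (4+18) mod 26 = 22 = W
  R(17) + K(10) = (17+10) mod 26 = 1 = B
Ciphertext: VMPZWB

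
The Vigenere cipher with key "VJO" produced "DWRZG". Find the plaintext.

Step 1: Extend key: VJOVJ
Step 2: Decrypt each letter (c - k) mod 26:
  D(3) - V(21) = (3-21) mod 26 = 8 = I
  W(22) - J(9) = (22-9) mod 26 = 13 = N
  R(17) - O(14) = (17-14) mod 26 = 3 = D
  Z(25) - V(21) = (25-21) mod 26 = 4 = E
  G(6) - J(9) = (6-9) mod 26 = 23 = X
Plaintext: INDEX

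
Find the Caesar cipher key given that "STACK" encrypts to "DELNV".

Step 1: Compare first letters: S (position 18) -> D (position 3).
Step 2: Shift = (3 - 18) mod 26 = 11.
The shift value is 11.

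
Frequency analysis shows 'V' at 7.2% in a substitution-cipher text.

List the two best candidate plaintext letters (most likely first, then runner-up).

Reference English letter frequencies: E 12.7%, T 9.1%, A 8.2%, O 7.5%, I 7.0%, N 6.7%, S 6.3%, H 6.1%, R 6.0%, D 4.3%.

Step 1: Observed frequency of 'V' is 7.2%.
Step 2: Compute distances to each reference frequency and sort:
  I (7.0%): difference = 0.2% <-- BEST
  O (7.5%): difference = 0.3% <-- RUNNER-UP
  N (6.7%): difference = 0.5%
  S (6.3%): difference = 0.9%
  A (8.2%): difference = 1.0%
Step 3: Most likely is 'I' (7.0%, diff 0.2%); second most likely is 'O' (7.5%, diff 0.3%).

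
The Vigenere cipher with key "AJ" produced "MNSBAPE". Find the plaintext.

Step 1: Extend key: AJAJAJA
Step 2: Decrypt each letter (c - k) mod 26:
  M(12) - A(0) = (12-0) mod 26 = 12 = M
  N(13) - J(9) = (13-9) mod 26 = 4 = E
  S(18) - A(0) = (18-0) mod 26 = 18 = S
  B(1) - J(9) = (1-9) mod 26 = 18 = S
  A(0) - A(0) = (0-0) mod 26 = 0 = A
  P(15) - J(9) = (15-9) mod 26 = 6 = G
  E(4) - A(0) = (4-0) mod 26 = 4 = E
Plaintext: MESSAGE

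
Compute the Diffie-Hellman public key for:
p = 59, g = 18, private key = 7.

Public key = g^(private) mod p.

Step 1: A = g^a mod p = 18^7 mod 59.
  18^1 mod 59 = 18
  18^2 mod 59 = (18 * 18) mod 59 = 29
  18^3 mod 59 = (29 * 18) mod 59 = 50
  18^4 mod 59 = (50 * 18) mod 59 = 15
  18^5 mod 59 = (15 * 18) mod 59 = 34
  18^6 mod 59 = (34 * 18) mod 59 = 22
  18^7 mod 59 = (22 * 18) mod 59 = 42
Result: A = 42.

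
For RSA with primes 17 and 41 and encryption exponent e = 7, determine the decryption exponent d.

Step 1: n = 17 * 41 = 697.
Step 2: phi(n) = 16 * 40 = 640.
Step 3: Find d such that 7 * d = 1 (mod 640).
Step 4: d = 7^(-1) mod 640 = 183.
Verification: 7 * 183 = 1281 = 2 * 640 + 1.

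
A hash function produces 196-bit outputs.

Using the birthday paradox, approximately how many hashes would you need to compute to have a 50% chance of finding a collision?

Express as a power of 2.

Step 1: The birthday paradox gives collision probability ~50% after sqrt(2^n) = 2^(n/2) hashes.
Step 2: For 196-bit output: 2^(196/2) = 2^98.
Step 3: Approximately 2^98 hash computations needed.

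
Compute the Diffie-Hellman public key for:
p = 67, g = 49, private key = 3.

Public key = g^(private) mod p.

Step 1: A = g^a mod p = 49^3 mod 67.
  49^1 mod 67 = 49
  49^2 mod 67 = (49 * 49) mod 67 = 56
  49^3 mod 67 = (56 * 49) mod 67 = 64
Result: A = 64.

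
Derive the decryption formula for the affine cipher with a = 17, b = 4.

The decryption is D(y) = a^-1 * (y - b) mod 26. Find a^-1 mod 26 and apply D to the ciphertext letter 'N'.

Step 1: Find a^-1, the modular inverse of 17 mod 26.
Step 2: We need 17 * a^-1 = 1 (mod 26).
Step 3: 17 * 23 = 391 = 15 * 26 + 1, so a^-1 = 23.
Step 4: D(y) = 23(y - 4) mod 26.
Step 5: Apply to 'N' (y = 13): D(13) = 23 * (13 - 4) mod 26 = 23 * 9 mod 26 = 25 -> 'Z'.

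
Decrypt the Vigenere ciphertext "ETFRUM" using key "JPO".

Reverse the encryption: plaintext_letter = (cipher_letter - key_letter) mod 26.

Step 1: Extend key: JPOJPO
Step 2: Decrypt each letter (c - k) mod 26:
  E(4) - J(9) = (4-9) mod 26 = 21 = V
  T(19) - P(15) = (19-15) mod 26 = 4 = E
  F(5) - O(14) = (5-14) mod 26 = 17 = R
  R(17) - J(9) = (17-9) mod 26 = 8 = I
  U(20) - P(15) = (20-15) mod 26 = 5 = F
  M(12) - O(14) = (12-14) mod 26 = 24 = Y
Plaintext: VERIFY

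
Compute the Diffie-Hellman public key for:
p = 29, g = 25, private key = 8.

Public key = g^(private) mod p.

Step 1: A = g^a mod p = 25^8 mod 29.
  25^1 mod 29 = 25
  25^2 mod 29 = (25 * 25) mod 29 = 16
  25^3 mod 29 = (16 * 25) mod 29 = 23
  25^4 mod 29 = (23 * 25) mod 29 = 24
  25^5 mod 29 = (24 * 25) mod 29 = 20
  25^6 mod 29 = (20 * 25) mod 29 = 7
  25^7 mod 29 = (7 * 25) mod 29 = 1
  25^8 mod 29 = (1 * 25) mod 29 = 25
Result: A = 25.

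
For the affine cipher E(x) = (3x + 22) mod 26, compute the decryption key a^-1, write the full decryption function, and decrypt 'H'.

Step 1: Find a^-1, the modular inverse of 3 mod 26.
Step 2: We need 3 * a^-1 = 1 (mod 26).
Step 3: 3 * 9 = 27 = 1 * 26 + 1, so a^-1 = 9.
Step 4: D(y) = 9(y - 22) mod 26.
Step 5: Apply to 'H' (y = 7): D(7) = 9 * (7 - 22) mod 26 = 9 * -15 mod 26 = 21 -> 'V'.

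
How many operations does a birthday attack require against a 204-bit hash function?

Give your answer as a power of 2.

Step 1: The birthday paradox gives collision probability ~50% after sqrt(2^n) = 2^(n/2) hashes.
Step 2: For 204-bit output: 2^(204/2) = 2^102.
Step 3: Approximately 2^102 hash computations needed.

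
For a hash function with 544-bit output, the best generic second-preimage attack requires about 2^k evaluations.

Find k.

Step 1: The hash has a 544-bit output.
Step 2: Second-preimage resistance means: given a specific input x, it should be infeasible to find a different y with h(y) = h(x).
With a 544-bit output, a generic search for a second preimage costs about 2^544 evaluations (each trial matches the fixed target with probability 2^-544).
Step 3: Security level = 544 bits.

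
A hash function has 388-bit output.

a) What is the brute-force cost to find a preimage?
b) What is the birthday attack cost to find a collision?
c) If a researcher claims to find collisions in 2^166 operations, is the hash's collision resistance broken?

Step 1: Preimage resistance requires brute-force of 2^388 operations.
Step 2: Collision resistance (birthday bound) = 2^(388/2) = 2^194.
Step 3: The claimed attack costs 2^166 operations.
Step 4: Since 2^166 < 2^194, the claimed attack beats the generic birthday bound, so collision resistance is broken.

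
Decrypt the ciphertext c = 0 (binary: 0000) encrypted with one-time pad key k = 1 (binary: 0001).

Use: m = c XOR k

Step 1: XOR ciphertext with key:
  Ciphertext: 0000
  Key:        0001
  XOR:        0001
Step 2: Plaintext = 0001 = 1 in decimal.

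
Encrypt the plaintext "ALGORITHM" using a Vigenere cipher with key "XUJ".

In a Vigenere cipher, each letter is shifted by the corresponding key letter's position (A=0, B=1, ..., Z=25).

Step 1: Repeat key to match plaintext length:
  Plaintext: ALGORITHM
  Key:       XUJXUJXUJ
Step 2: Encrypt each letter:
  A(0) + X(23) = (0+23) mod 26 = 23 = X
  L(11) + U(20) = (11+20) mod 26 = 5 = F
  G(6) + J(9) = (6+9) mod 26 = 15 = P
  O(14) + X(23) = (14+23) mod 26 = 11 = L
  R(17) + U(20) = (17+20) mod 26 = 11 = L
  I(8) + J(9) = (8+9) mod 26 = 17 = R
  T(19) + X(23) = (19+23) mod 26 = 16 = Q
  H(7) + U(20) = (7+20) mod 26 = 1 = B
  M(12) + J(9) = (12+9) mod 26 = 21 = V
Ciphertext: XFPLLRQBV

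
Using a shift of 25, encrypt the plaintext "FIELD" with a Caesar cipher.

Step 1: For each letter, shift forward by 25 positions (mod 26).
  F (position 5) -> position (5+25) mod 26 = 4 -> E
  I (position 8) -> position (8+25) mod 26 = 7 -> H
  E (position 4) -> position (4+25) mod 26 = 3 -> D
  L (position 11) -> position (11+25) mod 26 = 10 -> K
  D (position 3) -> position (3+25) mod 26 = 2 -> C
Result: EHDKC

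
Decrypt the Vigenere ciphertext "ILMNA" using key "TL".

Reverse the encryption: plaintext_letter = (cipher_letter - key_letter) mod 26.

Step 1: Extend key: TLTLT
Step 2: Decrypt each letter (c - k) mod 26:
  I(8) - T(19) = (8-19) mod 26 = 15 = P
  L(11) - L(11) = (11-11) mod 26 = 0 = A
  M(12) - T(19) = (12-19) mod 26 = 19 = T
  N(13) - L(11) = (13-11) mod 26 = 2 = C
  A(0) - T(19) = (0-19) mod 26 = 7 = H
Plaintext: PATCH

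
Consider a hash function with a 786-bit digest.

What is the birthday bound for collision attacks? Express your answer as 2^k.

Step 1: The birthday paradox gives collision probability ~50% after sqrt(2^n) = 2^(n/2) hashes.
Step 2: For 786-bit output: 2^(786/2) = 2^393.
Step 3: Approximately 2^393 hash computations needed.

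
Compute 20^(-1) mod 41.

Step 1: We need x such that 20 * x = 1 (mod 41).
Step 2: Using the extended Euclidean algorithm or trial:
  20 * 39 = 780 = 19 * 41 + 1.
Step 3: Since 780 mod 41 = 1, the inverse is x = 39.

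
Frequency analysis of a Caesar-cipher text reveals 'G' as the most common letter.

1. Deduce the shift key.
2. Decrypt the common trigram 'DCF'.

Step 1: In English, 'E' is the most frequent letter (12.7%).
Step 2: The most frequent ciphertext letter is 'G' (position 6).
Step 3: Shift = (6 - 4) mod 26 = 2.
Step 4: Decrypt 'DCF' by shifting back 2:
  D -> B
  C -> A
  F -> D
Step 5: 'DCF' decrypts to 'BAD'.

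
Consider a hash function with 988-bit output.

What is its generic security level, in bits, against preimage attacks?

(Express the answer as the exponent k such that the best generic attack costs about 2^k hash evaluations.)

Step 1: The hash has a 988-bit output.
Step 2: Preimage resistance means: given a digest h(x), it should be infeasible to find any input that hashes to it.
With a 988-bit output there are 2^988 possible digests, so a generic brute-force preimage search costs about 2^988 evaluations.
Step 3: Security level = 988 bits.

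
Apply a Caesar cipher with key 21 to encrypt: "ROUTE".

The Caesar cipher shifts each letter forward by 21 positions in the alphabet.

Step 1: For each letter, shift forward by 21 positions (mod 26).
  R (position 17) -> position (17+21) mod 26 = 12 -> M
  O (position 14) -> position (14+21) mod 26 = 9 -> J
  U (position 20) -> position (20+21) mod 26 = 15 -> P
  T (position 19) -> position (19+21) mod 26 = 14 -> O
  E (position 4) -> position (4+21) mod 26 = 25 -> Z
Result: MJPOZ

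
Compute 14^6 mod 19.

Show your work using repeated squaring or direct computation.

Step 1: Compute 14^6 mod 19 step by step, reducing modulo 19 at each step.
  14^1 mod 19 = 14
  14^2 mod 19 = (14 * 14) mod 19 = 6
  14^3 mod 19 = (6 * 14) mod 19 = 8
  14^4 mod 19 = (8 * 14) mod 19 = 17
  14^5 mod 19 = (17 * 14) mod 19 = 10
  14^6 mod 19 = (10 * 14) mod 19 = 7
Step 2: Result = 7.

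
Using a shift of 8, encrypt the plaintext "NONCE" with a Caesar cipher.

Step 1: For each letter, shift forward by 8 positions (mod 26).
  N (position 13) -> position (13+8) mod 26 = 21 -> V
  O (position 14) -> position (14+8) mod 26 = 22 -> W
  N (position 13) -> position (13+8) mod 26 = 21 -> V
  C (position 2) -> position (2+8) mod 26 = 10 -> K
  E (position 4) -> position (4+8) mod 26 = 12 -> M
Result: VWVKM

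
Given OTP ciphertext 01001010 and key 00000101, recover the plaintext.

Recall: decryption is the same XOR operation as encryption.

Step 1: XOR ciphertext with key:
  Ciphertext: 01001010
  Key:        00000101
  XOR:        01001111
Step 2: Plaintext = 01001111 = 79 in decimal.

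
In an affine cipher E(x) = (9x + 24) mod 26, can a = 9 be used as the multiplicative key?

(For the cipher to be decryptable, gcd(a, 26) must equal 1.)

Step 1: Compute gcd(9, 26).
Step 2: gcd(9, 26) = 1.
Since gcd = 1, 9 is coprime with 26, so it is a valid key.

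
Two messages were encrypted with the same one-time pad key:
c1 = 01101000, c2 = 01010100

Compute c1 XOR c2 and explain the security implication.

Step 1: c1 XOR c2 = (m1 XOR k) XOR (m2 XOR k).
Step 2: By XOR associativity/commutativity: = m1 XOR m2 XOR k XOR k = m1 XOR m2.
Step 3: 01101000 XOR 01010100 = 00111100 = 60.
Step 4: The key cancels out! An attacker learns m1 XOR m2 = 60, revealing the relationship between plaintexts.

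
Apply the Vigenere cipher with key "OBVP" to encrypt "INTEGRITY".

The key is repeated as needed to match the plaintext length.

Step 1: Repeat key to match plaintext length:
  Plaintext: INTEGRITY
  Key:       OBVPOBVPO
Step 2: Encrypt each letter:
  I(8) + O(14) = (8+14) mod 26 = 22 = W
  N(13) + B(1) = (13+1) mod 26 = 14 = O
  T(19) + V(21) = (19+21) mod 26 = 14 = O
  E(4) + P(15) = (4+15) mod 26 = 19 = T
  G(6) + O(14) = (6+14) mod 26 = 20 = U
  R(17) + B(1) = (17+1) mod 26 = 18 = S
  I(8) + V(21) = (8+21) mod 26 = 3 = D
  T(19) + P(15) = (19+15) mod 26 = 8 = I
  Y(24) + O(14) = (24+14) mod 26 = 12 = M
Ciphertext: WOOTUSDIM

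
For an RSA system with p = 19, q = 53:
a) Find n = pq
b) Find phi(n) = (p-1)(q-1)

Step 1: n = p * q = 19 * 53 = 1007.
Step 2: phi(n) = (p-1)(q-1) = 18 * 52 = 936.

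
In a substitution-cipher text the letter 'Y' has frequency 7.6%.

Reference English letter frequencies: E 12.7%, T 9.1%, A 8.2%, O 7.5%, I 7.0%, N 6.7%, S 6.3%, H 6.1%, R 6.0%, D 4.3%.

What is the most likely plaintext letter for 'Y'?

Step 1: The observed frequency is 7.6%.
Step 2: Compare with English frequencies:
  E: 12.7% (difference: 5.1%)
  T: 9.1% (difference: 1.5%)
  A: 8.2% (difference: 0.6%)
  O: 7.5% (difference: 0.1%) <-- closest
  I: 7.0% (difference: 0.6%)
  N: 6.7% (difference: 0.9%)
  S: 6.3% (difference: 1.3%)
  H: 6.1% (difference: 1.5%)
  R: 6.0% (difference: 1.6%)
  D: 4.3% (difference: 3.3%)
Step 3: 'Y' most likely represents 'O' (frequency 7.5%).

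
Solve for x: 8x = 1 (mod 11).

Step 1: We need x such that 8 * x = 1 (mod 11).
Step 2: Using the extended Euclidean algorithm or trial:
  8 * 7 = 56 = 5 * 11 + 1.
Step 3: Since 56 mod 11 = 1, the inverse is x = 7.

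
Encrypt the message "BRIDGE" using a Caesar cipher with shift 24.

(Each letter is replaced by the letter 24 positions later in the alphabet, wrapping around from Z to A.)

Step 1: For each letter, shift forward by 24 positions (mod 26).
  B (position 1) -> position (1+24) mod 26 = 25 -> Z
  R (position 17) -> position (17+24) mod 26 = 15 -> P
  I (position 8) -> position (8+24) mod 26 = 6 -> G
  D (position 3) -> position (3+24) mod 26 = 1 -> B
  G (position 6) -> position (6+24) mod 26 = 4 -> E
  E (position 4) -> position (4+24) mod 26 = 2 -> C
Result: ZPGBEC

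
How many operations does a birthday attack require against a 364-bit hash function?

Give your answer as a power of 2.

Step 1: The birthday paradox gives collision probability ~50% after sqrt(2^n) = 2^(n/2) hashes.
Step 2: For 364-bit output: 2^(364/2) = 2^182.
Step 3: Approximately 2^182 hash computations needed.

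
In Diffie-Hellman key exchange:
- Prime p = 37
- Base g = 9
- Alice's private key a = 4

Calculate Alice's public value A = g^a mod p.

Step 1: A = g^a mod p = 9^4 mod 37.
  9^1 mod 37 = 9
  9^2 mod 37 = (9 * 9) mod 37 = 7
  9^3 mod 37 = (7 * 9) mod 37 = 26
  9^4 mod 37 = (26 * 9) mod 37 = 12
Result: A = 12.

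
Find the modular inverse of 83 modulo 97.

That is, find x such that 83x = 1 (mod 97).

Step 1: We need x such that 83 * x = 1 (mod 97).
Step 2: Using the extended Euclidean algorithm or trial:
  83 * 90 = 7470 = 77 * 97 + 1.
Step 3: Since 7470 mod 97 = 1, the inverse is x = 90.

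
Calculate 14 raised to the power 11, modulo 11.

Step 1: Compute 14^11 mod 11 step by step, reducing modulo 11 at each step.
  14^1 mod 11 = 3
  14^2 mod 11 = (3 * 14) mod 11 = 9
  14^3 mod 11 = (9 * 14) mod 11 = 5
  14^4 mod 11 = (5 * 14) mod 11 = 4
  14^5 mod 11 = (4 * 14) mod 11 = 1
  14^6 mod 11 = (1 * 14) mod 11 = 3
  14^7 mod 11 = (3 * 14) mod 11 = 9
  14^8 mod 11 = (9 * 14) mod 11 = 5
  14^9 mod 11 = (5 * 14) mod 11 = 4
  14^10 mod 11 = (4 * 14) mod 11 = 1
  14^11 mod 11 = (1 * 14) mod 11 = 3
Step 2: Result = 3.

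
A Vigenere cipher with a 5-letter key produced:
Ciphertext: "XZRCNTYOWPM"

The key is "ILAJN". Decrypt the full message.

Step 1: Key 'ILAJN' has length 5. Extended key: ILAJNILAJNI
Step 2: Decrypt each position:
  X(23) - I(8) = 15 = P
  Z(25) - L(11) = 14 = O
  R(17) - A(0) = 17 = R
  C(2) - J(9) = 19 = T
  N(13) - N(13) = 0 = A
  T(19) - I(8) = 11 = L
  Y(24) - L(11) = 13 = N
  O(14) - A(0) = 14 = O
  W(22) - J(9) = 13 = N
  P(15) - N(13) = 2 = C
  M(12) - I(8) = 4 = E
Plaintext: PORTALNONCE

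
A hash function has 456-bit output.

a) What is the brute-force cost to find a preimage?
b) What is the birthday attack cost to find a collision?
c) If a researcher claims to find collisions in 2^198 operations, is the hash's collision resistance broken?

Step 1: Preimage resistance requires brute-force of 2^456 operations.
Step 2: Collision resistance (birthday bound) = 2^(456/2) = 2^228.
Step 3: The claimed attack costs 2^198 operations.
Step 4: Since 2^198 < 2^228, the claimed attack beats the generic birthday bound, so collision resistance is broken.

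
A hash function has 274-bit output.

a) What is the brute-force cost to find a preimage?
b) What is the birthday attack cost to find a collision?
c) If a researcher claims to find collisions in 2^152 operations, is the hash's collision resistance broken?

Step 1: Preimage resistance requires brute-force of 2^274 operations.
Step 2: Collision resistance (birthday bound) = 2^(274/2) = 2^137.
Step 3: The claimed attack costs 2^152 operations.
Step 4: Since 2^152 >= 2^137, the claimed attack is no faster than the generic birthday attack, so this does not break collision resistance.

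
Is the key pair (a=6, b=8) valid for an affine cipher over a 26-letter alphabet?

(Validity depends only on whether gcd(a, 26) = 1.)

Step 1: Compute gcd(6, 26).
Step 2: gcd(6, 26) = 2.
Since gcd = 2 != 1, 6 shares a common factor with 26, so it cannot be used.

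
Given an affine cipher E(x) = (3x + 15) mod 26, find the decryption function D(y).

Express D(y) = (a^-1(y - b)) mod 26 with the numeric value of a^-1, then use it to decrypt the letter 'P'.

Step 1: Find a^-1, the modular inverse of 3 mod 26.
Step 2: We need 3 * a^-1 = 1 (mod 26).
Step 3: 3 * 9 = 27 = 1 * 26 + 1, so a^-1 = 9.
Step 4: D(y) = 9(y - 15) mod 26.
Step 5: Apply to 'P' (y = 15): D(15) = 9 * (15 - 15) mod 26 = 9 * 0 mod 26 = 0 -> 'A'.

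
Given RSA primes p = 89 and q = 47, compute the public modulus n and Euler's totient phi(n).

Step 1: n = p * q = 89 * 47 = 4183.
Step 2: phi(n) = (p-1)(q-1) = 88 * 46 = 4048.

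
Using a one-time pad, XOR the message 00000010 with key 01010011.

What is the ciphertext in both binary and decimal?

Step 1: Write out the XOR operation bit by bit:
  Message: 00000010
  Key:     01010011
  XOR:     01010001
Step 2: Convert to decimal: 01010001 = 81.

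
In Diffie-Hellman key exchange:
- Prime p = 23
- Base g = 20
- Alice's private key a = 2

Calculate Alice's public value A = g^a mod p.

Step 1: A = g^a mod p = 20^2 mod 23.
  20^1 mod 23 = 20
  20^2 mod 23 = (20 * 20) mod 23 = 9
Result: A = 9.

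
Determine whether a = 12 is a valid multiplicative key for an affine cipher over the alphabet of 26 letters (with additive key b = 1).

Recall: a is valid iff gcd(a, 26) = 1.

Step 1: Compute gcd(12, 26).
Step 2: gcd(12, 26) = 2.
Since gcd = 2 != 1, 12 shares a common factor with 26, so it cannot be used.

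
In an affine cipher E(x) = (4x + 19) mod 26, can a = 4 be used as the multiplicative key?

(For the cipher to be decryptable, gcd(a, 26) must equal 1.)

Step 1: Compute gcd(4, 26).
Step 2: gcd(4, 26) = 2.
Since gcd = 2 != 1, 4 shares a common factor with 26, so it cannot be used.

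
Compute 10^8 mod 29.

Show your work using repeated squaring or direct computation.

Step 1: Compute 10^8 mod 29 step by step, reducing modulo 29 at each step.
  10^1 mod 29 = 10
  10^2 mod 29 = (10 * 10) mod 29 = 13
  10^3 mod 29 = (13 * 10) mod 29 = 14
  10^4 mod 29 = (14 * 10) mod 29 = 24
  10^5 mod 29 = (24 * 10) mod 29 = 8
  10^6 mod 29 = (8 * 10) mod 29 = 22
  10^7 mod 29 = (22 * 10) mod 29 = 17
  10^8 mod 29 = (17 * 10) mod 29 = 25
Step 2: Result = 25.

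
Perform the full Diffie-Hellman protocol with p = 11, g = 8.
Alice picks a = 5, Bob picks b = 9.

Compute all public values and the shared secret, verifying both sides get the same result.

Step 1: A = g^a mod p = 8^5 mod 11 = 10.
Step 2: B = g^b mod p = 8^9 mod 11 = 7.
Step 3: Alice computes s = B^a mod p = 7^5 mod 11 = 10.
Step 4: Bob computes s = A^b mod p = 10^9 mod 11 = 10.
Both sides agree: shared secret = 10.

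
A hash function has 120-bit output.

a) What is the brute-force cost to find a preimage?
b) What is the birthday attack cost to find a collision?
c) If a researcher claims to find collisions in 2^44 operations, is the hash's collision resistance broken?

Step 1: Preimage resistance requires brute-force of 2^120 operations.
Step 2: Collision resistance (birthday bound) = 2^(120/2) = 2^60.
Step 3: The claimed attack costs 2^44 operations.
Step 4: Since 2^44 < 2^60, the claimed attack beats the generic birthday bound, so collision resistance is broken.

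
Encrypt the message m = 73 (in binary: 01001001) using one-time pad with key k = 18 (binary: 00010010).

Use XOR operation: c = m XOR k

Step 1: Write out the XOR operation bit by bit:
  Message: 01001001
  Key:     00010010
  XOR:     01011011
Step 2: Convert to decimal: 01011011 = 91.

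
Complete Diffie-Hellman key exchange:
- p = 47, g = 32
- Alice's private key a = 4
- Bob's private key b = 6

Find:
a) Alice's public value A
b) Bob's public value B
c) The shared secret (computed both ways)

Step 1: A = g^a mod p = 32^4 mod 47 = 6.
Step 2: B = g^b mod p = 32^6 mod 47 = 34.
Step 3: Alice computes s = B^a mod p = 34^4 mod 47 = 32.
Step 4: Bob computes s = A^b mod p = 6^6 mod 47 = 32.
Both sides agree: shared secret = 32.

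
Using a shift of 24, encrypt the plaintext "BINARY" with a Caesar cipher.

Step 1: For each letter, shift forward by 24 positions (mod 26).
  B (position 1) -> position (1+24) mod 26 = 25 -> Z
  I (position 8) -> position (8+24) mod 26 = 6 -> G
  N (position 13) -> position (13+24) mod 26 = 11 -> L
  A (position 0) -> position (0+24) mod 26 = 24 -> Y
  R (position 17) -> position (17+24) mod 26 = 15 -> P
  Y (position 24) -> position (24+24) mod 26 = 22 -> W
Result: ZGLYPW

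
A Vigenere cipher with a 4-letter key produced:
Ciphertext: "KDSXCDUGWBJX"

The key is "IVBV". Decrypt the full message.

Step 1: Key 'IVBV' has length 4. Extended key: IVBVIVBVIVBV
Step 2: Decrypt each position:
  K(10) - I(8) = 2 = C
  D(3) - V(21) = 8 = I
  S(18) - B(1) = 17 = R
  X(23) - V(21) = 2 = C
  C(2) - I(8) = 20 = U
  D(3) - V(21) = 8 = I
  U(20) - B(1) = 19 = T
  G(6) - V(21) = 11 = L
  W(22) - I(8) = 14 = O
  B(1) - V(21) = 6 = G
  J(9) - B(1) = 8 = I
  X(23) - V(21) = 2 = C
Plaintext: CIRCUITLOGIC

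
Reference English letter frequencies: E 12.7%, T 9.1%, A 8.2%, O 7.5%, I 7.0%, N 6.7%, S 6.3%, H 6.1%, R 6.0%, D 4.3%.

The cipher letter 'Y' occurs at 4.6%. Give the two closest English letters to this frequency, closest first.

Step 1: Observed frequency of 'Y' is 4.6%.
Step 2: Compute distances to each reference frequency and sort:
  D (4.3%): difference = 0.3% <-- BEST
  R (6.0%): difference = 1.4% <-- RUNNER-UP
  H (6.1%): difference = 1.5%
  S (6.3%): difference = 1.7%
  N (6.7%): difference = 2.1%
Step 3: Most likely is 'D' (4.3%, diff 0.3%); second most likely is 'R' (6.0%, diff 1.4%).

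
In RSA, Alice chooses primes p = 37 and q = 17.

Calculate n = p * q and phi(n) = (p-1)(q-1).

Step 1: n = p * q = 37 * 17 = 629.
Step 2: phi(n) = (p-1)(q-1) = 36 * 16 = 576.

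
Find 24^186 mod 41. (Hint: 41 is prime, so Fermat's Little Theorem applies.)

Step 1: Since 41 is prime, by Fermat's Little Theorem: 24^40 = 1 (mod 41).
Step 2: Reduce exponent: 186 mod 40 = 26.
Step 3: So 24^186 = 24^26 (mod 41).
Step 4: 24^26 mod 41 = 33.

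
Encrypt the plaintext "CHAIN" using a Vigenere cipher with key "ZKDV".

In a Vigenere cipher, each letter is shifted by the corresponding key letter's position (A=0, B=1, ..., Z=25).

Step 1: Repeat key to match plaintext length:
  Plaintext: CHAIN
  Key:       ZKDVZ
Step 2: Encrypt each letter:
  C(2) + Z(25) = (2+25) mod 26 = 1 = B
  H(7) + K(10) = (7+10) mod 26 = 17 = R
  A(0) + D(3) = (0+3) mod 26 = 3 = D
  I(8) + V(21) = (8+21) mod 26 = 3 = D
  N(13) + Z(25) = (13+25) mod 26 = 12 = M
Ciphertext: BRDDM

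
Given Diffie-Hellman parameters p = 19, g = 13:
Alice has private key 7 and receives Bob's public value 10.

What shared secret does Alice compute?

Step 1: s = B^a mod p = 10^7 mod 19.
  10^1 mod 19 = 10
  10^2 mod 19 = (10 * 10) mod 19 = 5
  10^3 mod 19 = (5 * 10) mod 19 = 12
  10^4 mod 19 = (12 * 10) mod 19 = 6
  10^5 mod 19 = (6 * 10) mod 19 = 3
  10^6 mod 19 = (3 * 10) mod 19 = 11
  10^7 mod 19 = (11 * 10) mod 19 = 15
Result: shared secret = 15.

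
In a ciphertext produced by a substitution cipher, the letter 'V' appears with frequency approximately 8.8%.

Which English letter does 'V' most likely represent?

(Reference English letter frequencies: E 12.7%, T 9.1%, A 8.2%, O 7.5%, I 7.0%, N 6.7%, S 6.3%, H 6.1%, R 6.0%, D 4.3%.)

Step 1: The observed frequency is 8.8%.
Step 2: Compare with English frequencies:
  E: 12.7% (difference: 3.9%)
  T: 9.1% (difference: 0.3%) <-- closest
  A: 8.2% (difference: 0.6%)
  O: 7.5% (difference: 1.3%)
  I: 7.0% (difference: 1.8%)
  N: 6.7% (difference: 2.1%)
  S: 6.3% (difference: 2.5%)
  H: 6.1% (difference: 2.7%)
  R: 6.0% (difference: 2.8%)
  D: 4.3% (difference: 4.5%)
Step 3: 'V' most likely represents 'T' (frequency 9.1%).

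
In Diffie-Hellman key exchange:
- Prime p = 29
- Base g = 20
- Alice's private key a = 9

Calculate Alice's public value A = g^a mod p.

Step 1: A = g^a mod p = 20^9 mod 29.
  20^1 mod 29 = 20
  20^2 mod 29 = (20 * 20) mod 29 = 23
  20^3 mod 29 = (23 * 20) mod 29 = 25
  20^4 mod 29 = (25 * 20) mod 29 = 7
  20^5 mod 29 = (7 * 20) mod 29 = 24
  20^6 mod 29 = (24 * 20) mod 29 = 16
  20^7 mod 29 = (16 * 20) mod 29 = 1
  20^8 mod 29 = (1 * 20) mod 29 = 20
  20^9 mod 29 = (20 * 20) mod 29 = 23
Result: A = 23.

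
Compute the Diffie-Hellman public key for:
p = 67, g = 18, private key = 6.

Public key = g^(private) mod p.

Step 1: A = g^a mod p = 18^6 mod 67.
  18^1 mod 67 = 18
  18^2 mod 67 = (18 * 18) mod 67 = 56
  18^3 mod 67 = (56 * 18) mod 67 = 3
  18^4 mod 67 = (3 * 18) mod 67 = 54
  18^5 mod 67 = (54 * 18) mod 67 = 34
  18^6 mod 67 = (34 * 18) mod 67 = 9
Result: A = 9.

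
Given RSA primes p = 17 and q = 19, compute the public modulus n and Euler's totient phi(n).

Step 1: n = p * q = 17 * 19 = 323.
Step 2: phi(n) = (p-1)(q-1) = 16 * 18 = 288.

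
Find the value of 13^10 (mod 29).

Step 1: Compute 13^10 mod 29 step by step, reducing modulo 29 at each step.
  13^1 mod 29 = 13
  13^2 mod 29 = (13 * 13) mod 29 = 24
  13^3 mod 29 = (24 * 13) mod 29 = 22
  13^4 mod 29 = (22 * 13) mod 29 = 25
  13^5 mod 29 = (25 * 13) mod 29 = 6
  13^6 mod 29 = (6 * 13) mod 29 = 20
  13^7 mod 29 = (20 * 13) mod 29 = 28
  13^8 mod 29 = (28 * 13) mod 29 = 16
  13^9 mod 29 = (16 * 13) mod 29 = 5
  13^10 mod 29 = (5 * 13) mod 29 = 7
Step 2: Result = 7.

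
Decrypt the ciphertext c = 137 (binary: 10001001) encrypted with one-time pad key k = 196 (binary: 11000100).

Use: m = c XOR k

Step 1: XOR ciphertext with key:
  Ciphertext: 10001001
  Key:        11000100
  XOR:        01001101
Step 2: Plaintext = 01001101 = 77 in decimal.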